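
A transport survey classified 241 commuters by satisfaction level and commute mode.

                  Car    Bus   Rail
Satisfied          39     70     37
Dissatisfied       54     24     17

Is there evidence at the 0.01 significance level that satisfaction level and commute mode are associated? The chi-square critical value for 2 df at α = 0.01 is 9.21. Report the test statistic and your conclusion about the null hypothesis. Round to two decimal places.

22.55; reject H₀

Row totals: 146, 95. Column totals: 93, 94, 54. Grand total N = 241.
Expected counts (row total × column total / N):
  Satisfied, Car: 146×93/241 = 56.340
  Satisfied, Bus: 146×94/241 = 56.946
  Satisfied, Rail: 146×54/241 = 32.714
  Dissatisfied, Car: 95×93/241 = 36.660
  Dissatisfied, Bus: 95×94/241 = 37.054
  Dissatisfied, Rail: 95×54/241 = 21.286
Contributions (O − E)²/E:
  (39 − 56.340)²/56.340 = 5.3368
  (70 − 56.946)²/56.946 = 2.9924
  (37 − 32.714)²/32.714 = 0.5615
  (54 − 36.660)²/36.660 = 8.2017
  (24 − 37.054)²/37.054 = 4.5989
  (17 − 21.286)²/21.286 = 0.8630
χ² = 5.3368 + 2.9924 + 0.5615 + 8.2017 + 4.5989 + 0.8630 = 22.55
df = (2−1)(3−1) = 2. Since 22.55 > 9.21, reject the null hypothesis of independence at α = 0.01.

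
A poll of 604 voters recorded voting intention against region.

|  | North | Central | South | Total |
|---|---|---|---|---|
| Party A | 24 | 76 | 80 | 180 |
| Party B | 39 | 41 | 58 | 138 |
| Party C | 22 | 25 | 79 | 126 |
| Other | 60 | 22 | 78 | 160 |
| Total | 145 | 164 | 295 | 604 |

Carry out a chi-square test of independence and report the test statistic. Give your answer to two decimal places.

59.40

Grand total N = 604.
Expected counts (row total × column total / N):
  Party A, North: 180×145/604 = 43.212
  Party A, Central: 180×164/604 = 48.874
  Party A, South: 180×295/604 = 87.914
  Party B, North: 138×145/604 = 33.129
  Party B, Central: 138×164/604 = 37.470
  Party B, South: 138×295/604 = 67.401
  Party C, North: 126×145/604 = 30.248
  Party C, Central: 126×164/604 = 34.212
  Party C, South: 126×295/604 = 61.540
  Other, North: 160×145/604 = 38.411
  Other, Central: 160×164/604 = 43.444
  Other, South: 160×295/604 = 78.146
Contributions (O − E)²/E:
  (24 − 43.212)²/43.212 = 8.5416
  (76 − 48.874)²/48.874 = 15.0554
  (80 − 87.914)²/87.914 = 0.7124
  (39 − 33.129)²/33.129 = 1.0404
  (41 − 37.470)²/37.470 = 0.3326
  (58 − 67.401)²/67.401 = 1.3112
  (22 − 30.248)²/30.248 = 2.2491
  (25 − 34.212)²/34.212 = 2.4804
  (79 − 61.540)²/61.540 = 4.9537
  (60 − 38.411)²/38.411 = 12.1342
  (22 − 43.444)²/43.444 = 10.5848
  (78 − 78.146)²/78.146 = 0.0003
χ² = 8.5416 + 15.0554 + 0.7124 + 1.0404 + 0.3326 + 1.3112 + 2.2491 + 2.4804 + 4.9537 + 12.1342 + 10.5848 + 0.0003 = 59.40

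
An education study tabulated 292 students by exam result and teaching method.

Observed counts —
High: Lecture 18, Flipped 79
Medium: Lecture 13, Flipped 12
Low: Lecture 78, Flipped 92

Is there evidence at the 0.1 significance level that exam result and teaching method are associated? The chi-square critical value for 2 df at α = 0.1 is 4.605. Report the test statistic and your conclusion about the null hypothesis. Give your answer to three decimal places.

Row totals: 97, 25, 170. Column totals: 109, 183. Grand total N = 292.
Expected counts (row total × column total / N):
  High, Lecture: 97×109/292 = 36.2089
  High, Flipped: 97×183/292 = 60.7911
  Medium, Lecture: 25×109/292 = 9.3322
  Medium, Flipped: 25×183/292 = 15.6678
  Low, Lecture: 170×109/292 = 63.4589
  Low, Flipped: 170×183/292 = 106.5411
Contributions (O − E)²/E:
  (18 − 36.2089)²/36.2089 = 9.1570
  (79 − 60.7911)²/60.7911 = 5.4542
  (13 − 9.3322)²/9.3322 = 1.4415
  (12 − 15.6678)²/15.6678 = 0.8586
  (78 − 63.4589)²/63.4589 = 3.3320
  (92 − 106.5411)²/106.5411 = 1.9846
χ² = 9.1570 + 5.4542 + 1.4415 + 0.8586 + 3.3320 + 1.9846 = 22.228
df = (3−1)(2−1) = 2. Since 22.228 > 4.605, reject the null hypothesis of independence at α = 0.1.

22.228; reject H₀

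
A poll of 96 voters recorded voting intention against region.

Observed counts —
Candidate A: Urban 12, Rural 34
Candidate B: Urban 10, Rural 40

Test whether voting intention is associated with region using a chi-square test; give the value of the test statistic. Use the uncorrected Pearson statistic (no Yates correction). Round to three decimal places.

0.503

Row totals: 46, 50. Column totals: 22, 74. Grand total N = 96.
Expected counts (row total × column total / N):
  Candidate A, Urban: 46×22/96 = 10.5417
  Candidate A, Rural: 46×74/96 = 35.4583
  Candidate B, Urban: 50×22/96 = 11.4583
  Candidate B, Rural: 50×74/96 = 38.5417
Contributions (O − E)²/E:
  (12 − 10.5417)²/10.5417 = 0.2017
  (34 − 35.4583)²/35.4583 = 0.0600
  (10 − 11.4583)²/11.4583 = 0.1856
  (40 − 38.5417)²/38.5417 = 0.0552
χ² = 0.2017 + 0.0600 + 0.1856 + 0.0552 = 0.503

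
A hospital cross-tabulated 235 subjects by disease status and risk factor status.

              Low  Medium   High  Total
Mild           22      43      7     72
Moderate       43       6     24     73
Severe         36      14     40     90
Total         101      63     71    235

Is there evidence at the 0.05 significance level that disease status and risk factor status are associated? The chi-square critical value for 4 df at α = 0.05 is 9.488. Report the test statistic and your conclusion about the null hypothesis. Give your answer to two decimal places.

66.05; reject H₀

Grand total N = 235.
Expected counts (row total × column total / N):
  Mild, Low: 72×101/235 = 30.9447
  Mild, Medium: 72×63/235 = 19.3021
  Mild, High: 72×71/235 = 21.7532
  Moderate, Low: 73×101/235 = 31.3745
  Moderate, Medium: 73×63/235 = 19.5702
  Moderate, High: 73×71/235 = 22.0553
  Severe, Low: 90×101/235 = 38.6809
  Severe, Medium: 90×63/235 = 24.1277
  Severe, High: 90×71/235 = 27.1915
Contributions (O − E)²/E:
  (22 − 30.9447)²/30.9447 = 2.5855
  (43 − 19.3021)²/19.3021 = 29.0948
  (7 − 21.7532)²/21.7532 = 10.0057
  (43 − 31.3745)²/31.3745 = 4.3077
  (6 − 19.5702)²/19.5702 = 9.4097
  (24 − 22.0553)²/22.0553 = 0.1715
  (36 − 38.6809)²/38.6809 = 0.1858
  (14 − 24.1277)²/24.1277 = 4.2511
  (40 − 27.1915)²/27.1915 = 6.0334
χ² = 2.5855 + 29.0948 + 10.0057 + 4.3077 + 9.4097 + 0.1715 + 0.1858 + 4.2511 + 6.0334 = 66.05
df = (3−1)(3−1) = 4. Since 66.05 > 9.488, reject the null hypothesis of independence at α = 0.05.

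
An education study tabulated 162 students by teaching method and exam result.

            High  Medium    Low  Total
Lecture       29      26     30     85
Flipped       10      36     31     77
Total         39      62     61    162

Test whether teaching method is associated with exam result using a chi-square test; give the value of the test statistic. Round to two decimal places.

10.52

Grand total N = 162.
Expected counts (row total × column total / N):
  Lecture, High: 85×39/162 = 20.463
  Lecture, Medium: 85×62/162 = 32.531
  Lecture, Low: 85×61/162 = 32.006
  Flipped, High: 77×39/162 = 18.537
  Flipped, Medium: 77×62/162 = 29.469
  Flipped, Low: 77×61/162 = 28.994
Contributions (O − E)²/E:
  (29 − 20.463)²/20.463 = 3.5616
  (26 − 32.531)²/32.531 = 1.3112
  (30 − 32.006)²/32.006 = 0.1257
  (10 − 18.537)²/18.537 = 3.9316
  (36 − 29.469)²/29.469 = 1.4474
  (31 − 28.994)²/28.994 = 0.1388
χ² = 3.5616 + 1.3112 + 0.1257 + 3.9316 + 1.4474 + 0.1388 = 10.52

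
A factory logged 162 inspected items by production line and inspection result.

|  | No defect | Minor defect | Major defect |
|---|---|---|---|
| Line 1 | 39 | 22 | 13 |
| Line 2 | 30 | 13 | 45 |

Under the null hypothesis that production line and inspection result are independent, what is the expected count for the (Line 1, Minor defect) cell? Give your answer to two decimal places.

15.99

Row total (Line 1) = 74; column total (Minor defect) = 35; grand total N = 162.
Expected count = (row total × column total) / N = 74 × 35 / 162 = 15.99.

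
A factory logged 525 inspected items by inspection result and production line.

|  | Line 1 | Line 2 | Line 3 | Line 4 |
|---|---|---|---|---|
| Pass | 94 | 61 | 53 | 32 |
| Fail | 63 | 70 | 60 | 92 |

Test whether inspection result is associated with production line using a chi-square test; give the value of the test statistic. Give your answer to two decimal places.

32.59

Row totals: 240, 285. Column totals: 157, 131, 113, 124. Grand total N = 525.
Expected counts (row total × column total / N):
  Pass, Line 1: 240×157/525 = 71.771
  Pass, Line 2: 240×131/525 = 59.886
  Pass, Line 3: 240×113/525 = 51.657
  Pass, Line 4: 240×124/525 = 56.686
  Fail, Line 1: 285×157/525 = 85.229
  Fail, Line 2: 285×131/525 = 71.114
  Fail, Line 3: 285×113/525 = 61.343
  Fail, Line 4: 285×124/525 = 67.314
Contributions (O − E)²/E:
  (94 − 71.771)²/71.771 = 6.8848
  (61 − 59.886)²/59.886 = 0.0207
  (53 − 51.657)²/51.657 = 0.0349
  (32 − 56.686)²/56.686 = 10.7504
  (63 − 85.229)²/85.229 = 5.7977
  (70 − 71.114)²/71.114 = 0.0175
  (60 − 61.343)²/61.343 = 0.0294
  (92 − 67.314)²/67.314 = 9.0531
χ² = 6.8848 + 0.0207 + 0.0349 + 10.7504 + 5.7977 + 0.0175 + 0.0294 + 9.0531 = 32.59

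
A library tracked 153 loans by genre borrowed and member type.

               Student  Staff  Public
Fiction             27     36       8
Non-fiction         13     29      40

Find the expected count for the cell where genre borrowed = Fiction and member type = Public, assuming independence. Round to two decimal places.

Row total (Fiction) = 71; column total (Public) = 48; grand total N = 153.
Expected count = (row total × column total) / N = 71 × 48 / 153 = 22.27.

22.27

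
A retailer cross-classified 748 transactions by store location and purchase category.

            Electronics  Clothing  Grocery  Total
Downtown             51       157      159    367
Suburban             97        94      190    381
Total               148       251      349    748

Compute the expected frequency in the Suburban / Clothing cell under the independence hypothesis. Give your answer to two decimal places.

127.85

Row total (Suburban) = 381; column total (Clothing) = 251; grand total N = 748.
Expected count = (row total × column total) / N = 381 × 251 / 748 = 127.85.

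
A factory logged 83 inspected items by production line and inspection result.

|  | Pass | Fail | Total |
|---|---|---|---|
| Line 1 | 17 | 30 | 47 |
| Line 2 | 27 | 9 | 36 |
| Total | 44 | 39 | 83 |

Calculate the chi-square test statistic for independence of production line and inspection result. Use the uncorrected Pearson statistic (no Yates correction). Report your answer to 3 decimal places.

12.339

Grand total N = 83.
Expected counts (row total × column total / N):
  Line 1, Pass: 47×44/83 = 24.9157
  Line 1, Fail: 47×39/83 = 22.0843
  Line 2, Pass: 36×44/83 = 19.0843
  Line 2, Fail: 36×39/83 = 16.9157
Contributions (O − E)²/E:
  (17 − 24.9157)²/24.9157 = 2.5148
  (30 − 22.0843)²/22.0843 = 2.8372
  (27 − 19.0843)²/19.0843 = 3.2832
  (9 − 16.9157)²/16.9157 = 3.7042
χ² = 2.5148 + 2.8372 + 3.2832 + 3.7042 = 12.339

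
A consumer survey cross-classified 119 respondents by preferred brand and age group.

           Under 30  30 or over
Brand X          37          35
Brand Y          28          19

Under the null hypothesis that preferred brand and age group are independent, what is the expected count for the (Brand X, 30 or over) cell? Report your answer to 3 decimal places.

32.672

Row total (Brand X) = 72; column total (30 or over) = 54; grand total N = 119.
Expected count = (row total × column total) / N = 72 × 54 / 119 = 32.672.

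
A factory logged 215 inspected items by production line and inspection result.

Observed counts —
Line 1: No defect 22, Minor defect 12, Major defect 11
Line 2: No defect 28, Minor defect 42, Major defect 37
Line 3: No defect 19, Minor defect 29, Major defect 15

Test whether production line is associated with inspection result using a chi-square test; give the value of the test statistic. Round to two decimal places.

9.80

Row totals: 45, 107, 63. Column totals: 69, 83, 63. Grand total N = 215.
Expected counts (row total × column total / N):
  Line 1, No defect: 45×69/215 = 14.442
  Line 1, Minor defect: 45×83/215 = 17.372
  Line 1, Major defect: 45×63/215 = 13.186
  Line 2, No defect: 107×69/215 = 34.340
  Line 2, Minor defect: 107×83/215 = 41.307
  Line 2, Major defect: 107×63/215 = 31.353
  Line 3, No defect: 63×69/215 = 20.219
  Line 3, Minor defect: 63×83/215 = 24.321
  Line 3, Major defect: 63×63/215 = 18.460
Contributions (O − E)²/E:
  (22 − 14.442)²/14.442 = 3.9554
  (12 − 17.372)²/17.372 = 1.6612
  (11 − 13.186)²/13.186 = 0.3624
  (28 − 34.340)²/34.340 = 1.1705
  (42 − 41.307)²/41.307 = 0.0116
  (37 − 31.353)²/31.353 = 1.0171
  (19 − 20.219)²/20.219 = 0.0735
  (29 − 24.321)²/24.321 = 0.9002
  (15 − 18.460)²/18.460 = 0.6485
χ² = 3.9554 + 1.6612 + 0.3624 + 1.1705 + 0.0116 + 1.0171 + 0.0735 + 0.9002 + 0.6485 = 9.80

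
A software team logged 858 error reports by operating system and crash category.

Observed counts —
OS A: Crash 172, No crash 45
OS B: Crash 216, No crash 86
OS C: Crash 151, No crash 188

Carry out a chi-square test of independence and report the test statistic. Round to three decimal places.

Row totals: 217, 302, 339. Column totals: 539, 319. Grand total N = 858.
Expected counts (row total × column total / N):
  OS A, Crash: 217×539/858 = 136.3205
  OS A, No crash: 217×319/858 = 80.6795
  OS B, Crash: 302×539/858 = 189.7179
  OS B, No crash: 302×319/858 = 112.2821
  OS C, Crash: 339×539/858 = 212.9615
  OS C, No crash: 339×319/858 = 126.0385
Contributions (O − E)²/E:
  (172 − 136.3205)²/136.3205 = 9.3385
  (45 − 80.6795)²/80.6795 = 15.7788
  (216 − 189.7179)²/189.7179 = 3.6409
  (86 − 112.2821)²/112.2821 = 6.1519
  (151 − 212.9615)²/212.9615 = 18.0278
  (188 − 126.0385)²/126.0385 = 30.4608
χ² = 9.3385 + 15.7788 + 3.6409 + 6.1519 + 18.0278 + 30.4608 = 83.399

83.399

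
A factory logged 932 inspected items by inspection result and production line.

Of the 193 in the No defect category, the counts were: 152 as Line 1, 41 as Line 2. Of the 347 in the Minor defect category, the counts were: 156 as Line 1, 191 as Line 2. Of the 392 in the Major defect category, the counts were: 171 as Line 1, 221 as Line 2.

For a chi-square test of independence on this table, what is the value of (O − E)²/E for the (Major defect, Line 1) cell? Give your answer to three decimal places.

Row total (Major defect) = 392; column total (Line 1) = 479; N = 932.
Expected count E = 392 × 479 / 932 = 201.46781.
Contribution = (O − E)²/E = (171 − 201.46781)² / 201.46781 = 4.608.

4.608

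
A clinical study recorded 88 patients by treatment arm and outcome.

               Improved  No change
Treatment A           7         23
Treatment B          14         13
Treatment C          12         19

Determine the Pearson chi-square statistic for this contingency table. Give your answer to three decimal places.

4.961

Row totals: 30, 27, 31. Column totals: 33, 55. Grand total N = 88.
Expected counts (row total × column total / N):
  Treatment A, Improved: 30×33/88 = 11.2500
  Treatment A, No change: 30×55/88 = 18.7500
  Treatment B, Improved: 27×33/88 = 10.1250
  Treatment B, No change: 27×55/88 = 16.8750
  Treatment C, Improved: 31×33/88 = 11.6250
  Treatment C, No change: 31×55/88 = 19.3750
Contributions (O − E)²/E:
  (7 − 11.2500)²/11.2500 = 1.6056
  (23 − 18.7500)²/18.7500 = 0.9633
  (14 − 10.1250)²/10.1250 = 1.4830
  (13 − 16.8750)²/16.8750 = 0.8898
  (12 − 11.6250)²/11.6250 = 0.0121
  (19 − 19.3750)²/19.3750 = 0.0073
χ² = 1.6056 + 0.9633 + 1.4830 + 0.8898 + 0.0121 + 0.0073 = 4.961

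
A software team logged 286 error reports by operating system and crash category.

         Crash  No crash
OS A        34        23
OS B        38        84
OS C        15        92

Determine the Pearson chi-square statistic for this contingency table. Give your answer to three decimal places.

Row totals: 57, 122, 107. Column totals: 87, 199. Grand total N = 286.
Expected counts (row total × column total / N):
  OS A, Crash: 57×87/286 = 17.33916
  OS A, No crash: 57×199/286 = 39.66084
  OS B, Crash: 122×87/286 = 37.11189
  OS B, No crash: 122×199/286 = 84.88811
  OS C, Crash: 107×87/286 = 32.54895
  OS C, No crash: 107×199/286 = 74.45105
Contributions (O − E)²/E:
  (34 − 17.33916)²/17.33916 = 16.0091
  (23 − 39.66084)²/39.66084 = 6.9989
  (38 − 37.11189)²/37.11189 = 0.0213
  (84 − 84.88811)²/84.88811 = 0.0093
  (15 − 32.54895)²/32.54895 = 9.4616
  (92 − 74.45105)²/74.45105 = 4.1365
χ² = 16.0091 + 6.9989 + 0.0213 + 0.0093 + 9.4616 + 4.1365 = 36.637

36.637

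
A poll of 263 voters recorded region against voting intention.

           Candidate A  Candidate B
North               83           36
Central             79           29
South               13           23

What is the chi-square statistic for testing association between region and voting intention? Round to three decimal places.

Row totals: 119, 108, 36. Column totals: 175, 88. Grand total N = 263.
Expected counts (row total × column total / N):
  North, Candidate A: 119×175/263 = 79.1825
  North, Candidate B: 119×88/263 = 39.8175
  Central, Candidate A: 108×175/263 = 71.8631
  Central, Candidate B: 108×88/263 = 36.1369
  South, Candidate A: 36×175/263 = 23.9544
  South, Candidate B: 36×88/263 = 12.0456
Contributions (O − E)²/E:
  (83 − 79.1825)²/79.1825 = 0.1840
  (36 − 39.8175)²/39.8175 = 0.3660
  (79 − 71.8631)²/71.8631 = 0.7088
  (29 − 36.1369)²/36.1369 = 1.4095
  (13 − 23.9544)²/23.9544 = 5.0095
  (23 − 12.0456)²/12.0456 = 9.9621
χ² = 0.1840 + 0.3660 + 0.7088 + 1.4095 + 5.0095 + 9.9621 = 17.640

17.640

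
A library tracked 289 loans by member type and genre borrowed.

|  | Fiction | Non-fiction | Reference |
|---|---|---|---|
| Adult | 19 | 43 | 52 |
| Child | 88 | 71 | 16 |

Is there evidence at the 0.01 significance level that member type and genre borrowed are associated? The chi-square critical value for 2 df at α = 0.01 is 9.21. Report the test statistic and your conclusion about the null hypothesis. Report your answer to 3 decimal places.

Row totals: 114, 175. Column totals: 107, 114, 68. Grand total N = 289.
Expected counts (row total × column total / N):
  Adult, Fiction: 114×107/289 = 42.2076
  Adult, Non-fiction: 114×114/289 = 44.9689
  Adult, Reference: 114×68/289 = 26.8235
  Child, Fiction: 175×107/289 = 64.7924
  Child, Non-fiction: 175×114/289 = 69.0311
  Child, Reference: 175×68/289 = 41.1765
Contributions (O − E)²/E:
  (19 − 42.2076)²/42.2076 = 12.7606
  (43 − 44.9689)²/44.9689 = 0.0862
  (52 − 26.8235)²/26.8235 = 23.6306
  (88 − 64.7924)²/64.7924 = 8.3126
  (71 − 69.0311)²/69.0311 = 0.0562
  (16 − 41.1765)²/41.1765 = 15.3936
χ² = 12.7606 + 0.0862 + 23.6306 + 8.3126 + 0.0562 + 15.3936 = 60.240
df = (2−1)(3−1) = 2. Since 60.240 > 9.21, reject the null hypothesis of independence at α = 0.01.

60.240; reject H₀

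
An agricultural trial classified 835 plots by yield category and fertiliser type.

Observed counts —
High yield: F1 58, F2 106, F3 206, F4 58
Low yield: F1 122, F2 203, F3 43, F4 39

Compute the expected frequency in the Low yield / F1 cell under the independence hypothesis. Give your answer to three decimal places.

Row total (Low yield) = 407; column total (F1) = 180; grand total N = 835.
Expected count = (row total × column total) / N = 407 × 180 / 835 = 87.737.

87.737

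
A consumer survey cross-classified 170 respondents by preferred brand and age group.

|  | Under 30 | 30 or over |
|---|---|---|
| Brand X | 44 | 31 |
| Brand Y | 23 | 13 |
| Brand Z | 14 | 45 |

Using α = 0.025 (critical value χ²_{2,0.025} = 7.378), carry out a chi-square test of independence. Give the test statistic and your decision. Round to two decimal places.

Row totals: 75, 36, 59. Column totals: 81, 89. Grand total N = 170.
Expected counts (row total × column total / N):
  Brand X, Under 30: 75×81/170 = 35.735
  Brand X, 30 or over: 75×89/170 = 39.265
  Brand Y, Under 30: 36×81/170 = 17.153
  Brand Y, 30 or over: 36×89/170 = 18.847
  Brand Z, Under 30: 59×81/170 = 28.112
  Brand Z, 30 or over: 59×89/170 = 30.888
Contributions (O − E)²/E:
  (44 − 35.735)²/35.735 = 1.9116
  (31 − 39.265)²/39.265 = 1.7397
  (23 − 17.153)²/17.153 = 1.9931
  (13 − 18.847)²/18.847 = 1.8139
  (14 − 28.112)²/28.112 = 7.0841
  (45 − 30.888)²/30.888 = 6.4474
χ² = 1.9116 + 1.7397 + 1.9931 + 1.8139 + 7.0841 + 6.4474 = 20.99
df = (3−1)(2−1) = 2. Since 20.99 > 7.378, reject the null hypothesis of independence at α = 0.025.

20.99; reject H₀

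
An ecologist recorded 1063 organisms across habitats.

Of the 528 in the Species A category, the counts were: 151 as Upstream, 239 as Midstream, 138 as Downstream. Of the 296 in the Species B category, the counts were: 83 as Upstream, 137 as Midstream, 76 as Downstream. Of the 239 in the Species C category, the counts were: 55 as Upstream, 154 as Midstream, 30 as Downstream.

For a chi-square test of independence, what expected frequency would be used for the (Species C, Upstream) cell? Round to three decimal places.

64.977

Row total (Species C) = 239; column total (Upstream) = 289; grand total N = 1063.
Expected count = (row total × column total) / N = 239 × 289 / 1063 = 64.977.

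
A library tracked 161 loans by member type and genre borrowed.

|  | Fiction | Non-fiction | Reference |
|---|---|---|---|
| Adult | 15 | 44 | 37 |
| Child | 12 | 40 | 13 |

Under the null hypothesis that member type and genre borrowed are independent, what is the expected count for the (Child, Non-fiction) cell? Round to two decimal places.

33.91

Row total (Child) = 65; column total (Non-fiction) = 84; grand total N = 161.
Expected count = (row total × column total) / N = 65 × 84 / 161 = 33.91.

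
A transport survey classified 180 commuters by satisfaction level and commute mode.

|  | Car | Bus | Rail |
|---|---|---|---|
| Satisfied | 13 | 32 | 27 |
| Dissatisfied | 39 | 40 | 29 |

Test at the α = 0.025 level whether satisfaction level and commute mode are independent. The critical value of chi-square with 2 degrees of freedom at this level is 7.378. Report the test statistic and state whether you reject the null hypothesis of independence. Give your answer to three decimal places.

Row totals: 72, 108. Column totals: 52, 72, 56. Grand total N = 180.
Expected counts (row total × column total / N):
  Satisfied, Car: 72×52/180 = 20.8000
  Satisfied, Bus: 72×72/180 = 28.8000
  Satisfied, Rail: 72×56/180 = 22.4000
  Dissatisfied, Car: 108×52/180 = 31.2000
  Dissatisfied, Bus: 108×72/180 = 43.2000
  Dissatisfied, Rail: 108×56/180 = 33.6000
Contributions (O − E)²/E:
  (13 − 20.8000)²/20.8000 = 2.9250
  (32 − 28.8000)²/28.8000 = 0.3556
  (27 − 22.4000)²/22.4000 = 0.9446
  (39 − 31.2000)²/31.2000 = 1.9500
  (40 − 43.2000)²/43.2000 = 0.2370
  (29 − 33.6000)²/33.6000 = 0.6298
χ² = 2.9250 + 0.3556 + 0.9446 + 1.9500 + 0.2370 + 0.6298 = 7.042
df = (2−1)(3−1) = 2. Since 7.042 < 7.378, fail to reject the null hypothesis of independence at α = 0.025.

7.042; fail to reject H₀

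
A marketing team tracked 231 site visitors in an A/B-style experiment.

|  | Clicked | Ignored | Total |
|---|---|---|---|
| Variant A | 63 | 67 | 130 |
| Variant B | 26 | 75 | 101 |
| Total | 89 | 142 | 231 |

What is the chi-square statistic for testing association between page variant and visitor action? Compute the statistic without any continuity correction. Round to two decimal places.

12.39

Grand total N = 231.
Expected counts (row total × column total / N):
  Variant A, Clicked: 130×89/231 = 50.087
  Variant A, Ignored: 130×142/231 = 79.913
  Variant B, Clicked: 101×89/231 = 38.913
  Variant B, Ignored: 101×142/231 = 62.087
Contributions (O − E)²/E:
  (63 − 50.087)²/50.087 = 3.3291
  (67 − 79.913)²/79.913 = 2.0866
  (26 − 38.913)²/38.913 = 4.2851
  (75 − 62.087)²/62.087 = 2.6857
χ² = 3.3291 + 2.0866 + 4.2851 + 2.6857 = 12.39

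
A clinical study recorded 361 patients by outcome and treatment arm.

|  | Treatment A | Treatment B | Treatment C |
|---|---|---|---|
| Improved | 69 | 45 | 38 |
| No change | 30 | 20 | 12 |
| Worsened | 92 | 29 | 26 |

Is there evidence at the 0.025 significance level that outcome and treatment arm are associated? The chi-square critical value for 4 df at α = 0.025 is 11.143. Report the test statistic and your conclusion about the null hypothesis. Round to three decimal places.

10.376; fail to reject H₀

Row totals: 152, 62, 147. Column totals: 191, 94, 76. Grand total N = 361.
Expected counts (row total × column total / N):
  Improved, Treatment A: 152×191/361 = 80.42105
  Improved, Treatment B: 152×94/361 = 39.57895
  Improved, Treatment C: 152×76/361 = 32.00000
  No change, Treatment A: 62×191/361 = 32.80332
  No change, Treatment B: 62×94/361 = 16.14404
  No change, Treatment C: 62×76/361 = 13.05263
  Worsened, Treatment A: 147×191/361 = 77.77562
  Worsened, Treatment B: 147×94/361 = 38.27701
  Worsened, Treatment C: 147×76/361 = 30.94737
Contributions (O − E)²/E:
  (69 − 80.42105)²/80.42105 = 1.6220
  (45 − 39.57895)²/39.57895 = 0.7425
  (38 − 32.00000)²/32.00000 = 1.1250
  (30 − 32.80332)²/32.80332 = 0.2396
  (20 − 16.14404)²/16.14404 = 0.9210
  (12 − 13.05263)²/13.05263 = 0.0849
  (92 − 77.77562)²/77.77562 = 2.6015
  (29 − 38.27701)²/38.27701 = 2.2484
  (26 − 30.94737)²/30.94737 = 0.7909
χ² = 1.6220 + 0.7425 + 1.1250 + 0.2396 + 0.9210 + 0.0849 + 2.6015 + 2.2484 + 0.7909 = 10.376
df = (3−1)(3−1) = 4. Since 10.376 < 11.143, fail to reject the null hypothesis of independence at α = 0.025.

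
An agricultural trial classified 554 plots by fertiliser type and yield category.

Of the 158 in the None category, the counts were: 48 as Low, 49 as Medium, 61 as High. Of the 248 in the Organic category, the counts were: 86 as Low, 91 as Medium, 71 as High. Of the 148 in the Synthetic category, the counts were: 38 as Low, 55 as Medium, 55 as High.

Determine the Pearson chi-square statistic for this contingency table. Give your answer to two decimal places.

7.10

Row totals: 158, 248, 148. Column totals: 172, 195, 187. Grand total N = 554.
Expected counts (row total × column total / N):
  None, Low: 158×172/554 = 49.054
  None, Medium: 158×195/554 = 55.614
  None, High: 158×187/554 = 53.332
  Organic, Low: 248×172/554 = 76.996
  Organic, Medium: 248×195/554 = 87.292
  Organic, High: 248×187/554 = 83.711
  Synthetic, Low: 148×172/554 = 45.949
  Synthetic, Medium: 148×195/554 = 52.094
  Synthetic, High: 148×187/554 = 49.957
Contributions (O − E)²/E:
  (48 − 49.054)²/49.054 = 0.0226
  (49 − 55.614)²/55.614 = 0.7866
  (61 − 53.332)²/53.332 = 1.1025
  (86 − 76.996)²/76.996 = 1.0529
  (91 − 87.292)²/87.292 = 0.1575
  (71 − 83.711)²/83.711 = 1.9301
  (38 − 45.949)²/45.949 = 1.3751
  (55 − 52.094)²/52.094 = 0.1621
  (55 − 49.957)²/49.957 = 0.5091
χ² = 0.0226 + 0.7866 + 1.1025 + 1.0529 + 0.1575 + 1.9301 + 1.3751 + 0.1621 + 0.5091 = 7.10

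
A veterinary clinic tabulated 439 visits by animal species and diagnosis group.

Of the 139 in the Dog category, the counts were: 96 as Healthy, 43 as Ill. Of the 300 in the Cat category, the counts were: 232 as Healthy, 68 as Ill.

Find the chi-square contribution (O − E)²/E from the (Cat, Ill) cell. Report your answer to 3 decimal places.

0.813

Row total (Cat) = 300; column total (Ill) = 111; N = 439.
Expected count E = 300 × 111 / 439 = 75.8542.
Contribution = (O − E)²/E = (68 − 75.8542)² / 75.8542 = 0.813.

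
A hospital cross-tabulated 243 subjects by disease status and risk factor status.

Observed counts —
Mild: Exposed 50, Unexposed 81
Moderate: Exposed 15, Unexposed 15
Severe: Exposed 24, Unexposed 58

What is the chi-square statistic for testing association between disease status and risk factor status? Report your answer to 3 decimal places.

4.358

Row totals: 131, 30, 82. Column totals: 89, 154. Grand total N = 243.
Expected counts (row total × column total / N):
  Mild, Exposed: 131×89/243 = 47.9794
  Mild, Unexposed: 131×154/243 = 83.0206
  Moderate, Exposed: 30×89/243 = 10.9877
  Moderate, Unexposed: 30×154/243 = 19.0123
  Severe, Exposed: 82×89/243 = 30.0329
  Severe, Unexposed: 82×154/243 = 51.9671
Contributions (O − E)²/E:
  (50 − 47.9794)²/47.9794 = 0.0851
  (81 − 83.0206)²/83.0206 = 0.0492
  (15 − 10.9877)²/10.9877 = 1.4651
  (15 − 19.0123)²/19.0123 = 0.8467
  (24 − 30.0329)²/30.0329 = 1.2119
  (58 − 51.9671)²/51.9671 = 0.7004
χ² = 0.0851 + 0.0492 + 1.4651 + 0.8467 + 1.2119 + 0.7004 = 4.358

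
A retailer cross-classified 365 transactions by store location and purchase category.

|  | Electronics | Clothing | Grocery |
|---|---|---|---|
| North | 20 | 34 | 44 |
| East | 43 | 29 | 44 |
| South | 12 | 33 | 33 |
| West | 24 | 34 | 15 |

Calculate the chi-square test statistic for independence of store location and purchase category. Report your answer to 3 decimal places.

25.403

Row totals: 98, 116, 78, 73. Column totals: 99, 130, 136. Grand total N = 365.
Expected counts (row total × column total / N):
  North, Electronics: 98×99/365 = 26.5808
  North, Clothing: 98×130/365 = 34.9041
  North, Grocery: 98×136/365 = 36.5151
  East, Electronics: 116×99/365 = 31.4630
  East, Clothing: 116×130/365 = 41.3151
  East, Grocery: 116×136/365 = 43.2219
  South, Electronics: 78×99/365 = 21.1562
  South, Clothing: 78×130/365 = 27.7808
  South, Grocery: 78×136/365 = 29.0630
  West, Electronics: 73×99/365 = 19.8000
  West, Clothing: 73×130/365 = 26.0000
  West, Grocery: 73×136/365 = 27.2000
Contributions (O − E)²/E:
  (20 − 26.5808)²/26.5808 = 1.6293
  (34 − 34.9041)²/34.9041 = 0.0234
  (44 − 36.5151)²/36.5151 = 1.5343
  (43 − 31.4630)²/31.4630 = 4.2304
  (29 − 41.3151)²/41.3151 = 3.6709
  (44 − 43.2219)²/43.2219 = 0.0140
  (12 − 21.1562)²/21.1562 = 3.9627
  (33 − 27.7808)²/27.7808 = 0.9805
  (33 − 29.0630)²/29.0630 = 0.5333
  (24 − 19.8000)²/19.8000 = 0.8909
  (34 − 26.0000)²/26.0000 = 2.4615
  (15 − 27.2000)²/27.2000 = 5.4721
χ² = 1.6293 + 0.0234 + 1.5343 + 4.2304 + 3.6709 + 0.0140 + 3.9627 + 0.9805 + 0.5333 + 0.8909 + 2.4615 + 5.4721 = 25.403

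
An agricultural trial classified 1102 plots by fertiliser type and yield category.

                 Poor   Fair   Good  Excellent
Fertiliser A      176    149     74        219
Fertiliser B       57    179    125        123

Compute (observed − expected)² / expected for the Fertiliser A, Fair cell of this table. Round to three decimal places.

6.638

Row total (Fertiliser A) = 618; column total (Fair) = 328; N = 1102.
Expected count E = 618 × 328 / 1102 = 183.9419.
Contribution = (O − E)²/E = (149 − 183.9419)² / 183.9419 = 6.638.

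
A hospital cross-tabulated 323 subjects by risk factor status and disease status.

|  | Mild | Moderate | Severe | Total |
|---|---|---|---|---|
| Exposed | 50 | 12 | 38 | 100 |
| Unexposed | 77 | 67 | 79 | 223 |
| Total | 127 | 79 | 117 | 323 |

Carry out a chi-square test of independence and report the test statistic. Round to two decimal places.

Grand total N = 323.
Expected counts (row total × column total / N):
  Exposed, Mild: 100×127/323 = 39.319
  Exposed, Moderate: 100×79/323 = 24.458
  Exposed, Severe: 100×117/323 = 36.223
  Unexposed, Mild: 223×127/323 = 87.681
  Unexposed, Moderate: 223×79/323 = 54.542
  Unexposed, Severe: 223×117/323 = 80.777
Contributions (O − E)²/E:
  (50 − 39.319)²/39.319 = 2.9015
  (12 − 24.458)²/24.458 = 6.3456
  (38 − 36.223)²/36.223 = 0.0872
  (77 − 87.681)²/87.681 = 1.3011
  (67 − 54.542)²/54.542 = 2.8455
  (79 − 80.777)²/80.777 = 0.0391
χ² = 2.9015 + 6.3456 + 0.0872 + 1.3011 + 2.8455 + 0.0391 = 13.52

13.52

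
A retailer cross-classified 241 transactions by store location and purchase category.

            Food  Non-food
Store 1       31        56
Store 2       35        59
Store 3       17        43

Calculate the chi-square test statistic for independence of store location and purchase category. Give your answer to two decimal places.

1.37

Row totals: 87, 94, 60. Column totals: 83, 158. Grand total N = 241.
Expected counts (row total × column total / N):
  Store 1, Food: 87×83/241 = 29.963
  Store 1, Non-food: 87×158/241 = 57.037
  Store 2, Food: 94×83/241 = 32.373
  Store 2, Non-food: 94×158/241 = 61.627
  Store 3, Food: 60×83/241 = 20.664
  Store 3, Non-food: 60×158/241 = 39.336
Contributions (O − E)²/E:
  (31 − 29.963)²/29.963 = 0.0359
  (56 − 57.037)²/57.037 = 0.0189
  (35 − 32.373)²/32.373 = 0.2132
  (59 − 61.627)²/61.627 = 0.1120
  (17 − 20.664)²/20.664 = 0.6497
  (43 − 39.336)²/39.336 = 0.3413
χ² = 0.0359 + 0.0189 + 0.2132 + 0.1120 + 0.6497 + 0.3413 = 1.37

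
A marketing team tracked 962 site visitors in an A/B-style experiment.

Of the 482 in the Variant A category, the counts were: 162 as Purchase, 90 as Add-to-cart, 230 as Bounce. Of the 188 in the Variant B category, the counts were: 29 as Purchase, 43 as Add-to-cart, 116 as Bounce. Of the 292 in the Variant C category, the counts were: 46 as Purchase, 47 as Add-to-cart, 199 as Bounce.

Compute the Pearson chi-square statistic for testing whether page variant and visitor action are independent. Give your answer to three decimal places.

Row totals: 482, 188, 292. Column totals: 237, 180, 545. Grand total N = 962.
Expected counts (row total × column total / N):
  Variant A, Purchase: 482×237/962 = 118.7464
  Variant A, Add-to-cart: 482×180/962 = 90.1871
  Variant A, Bounce: 482×545/962 = 273.0665
  Variant B, Purchase: 188×237/962 = 46.3160
  Variant B, Add-to-cart: 188×180/962 = 35.1767
  Variant B, Bounce: 188×545/962 = 106.5073
  Variant C, Purchase: 292×237/962 = 71.9376
  Variant C, Add-to-cart: 292×180/962 = 54.6362
  Variant C, Bounce: 292×545/962 = 165.4262
Contributions (O − E)²/E:
  (162 − 118.7464)²/118.7464 = 15.7552
  (90 − 90.1871)²/90.1871 = 0.0004
  (230 − 273.0665)²/273.0665 = 6.7922
  (29 − 46.3160)²/46.3160 = 6.4739
  (43 − 35.1767)²/35.1767 = 1.7399
  (116 − 106.5073)²/106.5073 = 0.8461
  (46 − 71.9376)²/71.9376 = 9.3520
  (47 − 54.6362)²/54.6362 = 1.0673
  (199 − 165.4262)²/165.4262 = 6.8139
χ² = 15.7552 + 0.0004 + 6.7922 + 6.4739 + 1.7399 + 0.8461 + 9.3520 + 1.0673 + 6.8139 = 48.841

48.841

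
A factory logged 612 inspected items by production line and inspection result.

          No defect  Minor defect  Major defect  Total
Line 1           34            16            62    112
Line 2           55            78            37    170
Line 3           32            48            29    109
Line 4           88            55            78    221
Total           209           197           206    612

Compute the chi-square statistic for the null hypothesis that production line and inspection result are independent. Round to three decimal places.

Grand total N = 612.
Expected counts (row total × column total / N):
  Line 1, No defect: 112×209/612 = 38.2484
  Line 1, Minor defect: 112×197/612 = 36.0523
  Line 1, Major defect: 112×206/612 = 37.6993
  Line 2, No defect: 170×209/612 = 58.0556
  Line 2, Minor defect: 170×197/612 = 54.7222
  Line 2, Major defect: 170×206/612 = 57.2222
  Line 3, No defect: 109×209/612 = 37.2239
  Line 3, Minor defect: 109×197/612 = 35.0866
  Line 3, Major defect: 109×206/612 = 36.6895
  Line 4, No defect: 221×209/612 = 75.4722
  Line 4, Minor defect: 221×197/612 = 71.1389
  Line 4, Major defect: 221×206/612 = 74.3889
Contributions (O − E)²/E:
  (34 − 38.2484)²/38.2484 = 0.4719
  (16 − 36.0523)²/36.0523 = 11.1531
  (62 − 37.6993)²/37.6993 = 15.6641
  (55 − 58.0556)²/58.0556 = 0.1608
  (78 − 54.7222)²/54.7222 = 9.9019
  (37 − 57.2222)²/57.2222 = 7.1465
  (32 − 37.2239)²/37.2239 = 0.7331
  (48 − 35.0866)²/35.0866 = 4.7527
  (29 − 36.6895)²/36.6895 = 1.6116
  (88 − 75.4722)²/75.4722 = 2.0795
  (55 − 71.1389)²/71.1389 = 3.6613
  (78 − 74.3889)²/74.3889 = 0.1753
χ² = 0.4719 + 11.1531 + 15.6641 + 0.1608 + 9.9019 + 7.1465 + 0.7331 + 4.7527 + 1.6116 + 2.0795 + 3.6613 + 0.1753 = 57.512

57.512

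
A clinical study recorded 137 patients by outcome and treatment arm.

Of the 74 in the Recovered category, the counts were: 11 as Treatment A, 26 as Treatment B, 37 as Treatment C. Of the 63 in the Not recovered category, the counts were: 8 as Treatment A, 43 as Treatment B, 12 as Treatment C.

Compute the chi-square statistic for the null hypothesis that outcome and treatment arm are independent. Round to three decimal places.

Row totals: 74, 63. Column totals: 19, 69, 49. Grand total N = 137.
Expected counts (row total × column total / N):
  Recovered, Treatment A: 74×19/137 = 10.26277
  Recovered, Treatment B: 74×69/137 = 37.27007
  Recovered, Treatment C: 74×49/137 = 26.46715
  Not recovered, Treatment A: 63×19/137 = 8.73723
  Not recovered, Treatment B: 63×69/137 = 31.72993
  Not recovered, Treatment C: 63×49/137 = 22.53285
Contributions (O − E)²/E:
  (11 − 10.26277)²/10.26277 = 0.0530
  (26 − 37.27007)²/37.27007 = 3.4079
  (37 − 26.46715)²/26.46715 = 4.1916
  (8 − 8.73723)²/8.73723 = 0.0622
  (43 − 31.72993)²/31.72993 = 4.0030
  (12 − 22.53285)²/22.53285 = 4.9235
χ² = 0.0530 + 3.4079 + 4.1916 + 0.0622 + 4.0030 + 4.9235 = 16.641

16.641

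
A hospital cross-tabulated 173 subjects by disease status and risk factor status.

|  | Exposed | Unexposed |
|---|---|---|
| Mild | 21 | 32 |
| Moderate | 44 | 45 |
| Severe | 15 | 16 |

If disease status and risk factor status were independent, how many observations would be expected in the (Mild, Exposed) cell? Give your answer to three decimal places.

Row total (Mild) = 53; column total (Exposed) = 80; grand total N = 173.
Expected count = (row total × column total) / N = 53 × 80 / 173 = 24.509.

24.509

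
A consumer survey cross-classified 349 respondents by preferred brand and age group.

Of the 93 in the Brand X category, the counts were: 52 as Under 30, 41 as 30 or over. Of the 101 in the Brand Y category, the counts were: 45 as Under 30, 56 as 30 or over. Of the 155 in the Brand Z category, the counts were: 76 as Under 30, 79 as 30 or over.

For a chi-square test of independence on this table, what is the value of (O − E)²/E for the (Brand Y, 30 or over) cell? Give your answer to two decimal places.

Row total (Brand Y) = 101; column total (30 or over) = 176; N = 349.
Expected count E = 101 × 176 / 349 = 50.934.
Contribution = (O − E)²/E = (56 − 50.934)² / 50.934 = 0.50.

0.50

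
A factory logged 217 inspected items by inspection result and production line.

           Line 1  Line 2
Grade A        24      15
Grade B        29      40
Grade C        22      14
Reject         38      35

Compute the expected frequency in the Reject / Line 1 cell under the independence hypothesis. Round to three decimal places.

Row total (Reject) = 73; column total (Line 1) = 113; grand total N = 217.
Expected count = (row total × column total) / N = 73 × 113 / 217 = 38.014.

38.014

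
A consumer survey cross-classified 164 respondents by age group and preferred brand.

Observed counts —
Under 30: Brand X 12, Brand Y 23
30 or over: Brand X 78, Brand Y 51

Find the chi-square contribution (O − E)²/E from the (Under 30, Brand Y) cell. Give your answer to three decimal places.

3.289

Row total (Under 30) = 35; column total (Brand Y) = 74; N = 164.
Expected count E = 35 × 74 / 164 = 15.7927.
Contribution = (O − E)²/E = (23 − 15.7927)² / 15.7927 = 3.289.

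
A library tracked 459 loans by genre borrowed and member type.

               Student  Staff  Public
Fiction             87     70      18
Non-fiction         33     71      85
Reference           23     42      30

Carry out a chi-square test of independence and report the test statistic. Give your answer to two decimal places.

70.91

Row totals: 175, 189, 95. Column totals: 143, 183, 133. Grand total N = 459.
Expected counts (row total × column total / N):
  Fiction, Student: 175×143/459 = 54.521
  Fiction, Staff: 175×183/459 = 69.771
  Fiction, Public: 175×133/459 = 50.708
  Non-fiction, Student: 189×143/459 = 58.882
  Non-fiction, Staff: 189×183/459 = 75.353
  Non-fiction, Public: 189×133/459 = 54.765
  Reference, Student: 95×143/459 = 29.597
  Reference, Staff: 95×183/459 = 37.876
  Reference, Public: 95×133/459 = 27.527
Contributions (O − E)²/E:
  (87 − 54.521)²/54.521 = 19.3482
  (70 − 69.771)²/69.771 = 0.0008
  (18 − 50.708)²/50.708 = 21.0975
  (33 − 58.882)²/58.882 = 11.3766
  (71 − 75.353)²/75.353 = 0.2515
  (85 − 54.765)²/54.765 = 16.6923
  (23 − 29.597)²/29.597 = 1.4704
  (42 − 37.876)²/37.876 = 0.4490
  (30 − 27.527)²/27.527 = 0.2222
χ² = 19.3482 + 0.0008 + 21.0975 + 11.3766 + 0.2515 + 16.6923 + 1.4704 + 0.4490 + 0.2222 = 70.91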